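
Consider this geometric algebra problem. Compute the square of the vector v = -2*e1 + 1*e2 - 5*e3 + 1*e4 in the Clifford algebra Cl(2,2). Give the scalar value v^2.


v^2 = sum of c_i^2 * e_i^2
Positive signature terms (e_i^2 = +1): (-2)^2 + 1^2 = 5
Negative signature terms (e_j^2 = -1): (-5)^2 + 1^2 = 26
v^2 = 5 - 26 = -21


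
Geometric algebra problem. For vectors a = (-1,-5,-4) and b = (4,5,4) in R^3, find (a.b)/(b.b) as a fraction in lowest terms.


Projection coefficient = (a . b) / (b . b)
a . b = (-1)*4 + (-5)*5 + (-4)*4
= -4 + (-25) + (-16) = -45
b . b = 4^2 + 5^2 + 4^2
= 16 + 25 + 16 = 57
Coefficient = -45/57
In lowest terms: -15/19


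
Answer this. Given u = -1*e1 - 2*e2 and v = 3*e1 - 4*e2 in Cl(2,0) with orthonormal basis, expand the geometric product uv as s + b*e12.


Expand: (-1*e1 - 2*e2)(3*e1 - 4*e2)
= (-1)*3*e1e1 + (-1)*(-4)*e1e2 + (-2)*3*e2e1 + (-2)*(-4)*e2e2
Using e1^2 = e2^2 = 1, e2e1 = -e1e2:
Scalar part s = (-1)*3 + (-2)*(-4) = -3 + 8 = 5
Bivector part b = (-1)*(-4) - (-2)*3 = 4 - (-6) = 10
uv = 5 + 10*e12


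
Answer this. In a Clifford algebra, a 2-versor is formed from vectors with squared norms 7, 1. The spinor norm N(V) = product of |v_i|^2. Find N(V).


Spinor norm N(V) = |v1|^2 * |v2|^2 * ... * |v2|^2
= 7 * 1
Running product: 7, 7
N(V) = 7


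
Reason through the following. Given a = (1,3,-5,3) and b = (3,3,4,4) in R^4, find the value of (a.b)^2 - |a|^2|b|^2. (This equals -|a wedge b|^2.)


a . b = 1*3 + 3*3 + (-5)*4 + 3*4
= 3 + 9 + (-20) + 12 = 4
|a|^2 = 1^2 + 3^2 + (-5)^2 + 3^2 = 44
|b|^2 = 3^2 + 3^2 + 4^2 + 4^2 = 50
(a.b)^2 = 4^2 = 16
|a|^2 * |b|^2 = 44 * 50 = 2200
Result = 16 - 2200 = -2184


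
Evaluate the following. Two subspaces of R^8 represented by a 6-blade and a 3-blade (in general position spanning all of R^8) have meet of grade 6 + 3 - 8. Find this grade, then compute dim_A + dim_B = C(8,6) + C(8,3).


Meet grade = grade(A) + grade(B) - n
= 6 + 3 - 8 = 1
C(8,6) = 28
C(8,3) = 56
dim_A + dim_B = 28 + 56 = 84


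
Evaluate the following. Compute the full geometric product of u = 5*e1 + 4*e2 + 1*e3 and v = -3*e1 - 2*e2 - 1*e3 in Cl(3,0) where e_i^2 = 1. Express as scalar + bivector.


In Cl(3,0): e_i^2 = 1, e_ie_j = -e_je_i for i != j.
Scalar part = u . v = 5*(-3) + 4*(-2) + 1*(-1)
= -15 + (-8) + (-1) = -24
e12 coeff = 5*(-2) - 4*(-3) = -10 - (-12) = 2
e13 coeff = 5*(-1) - 1*(-3) = -5 - (-3) = -2
e23 coeff = 4*(-1) - 1*(-2) = -4 - (-2) = -2
uv = -24 + 2*e12 - 2*e13 - 2*e23


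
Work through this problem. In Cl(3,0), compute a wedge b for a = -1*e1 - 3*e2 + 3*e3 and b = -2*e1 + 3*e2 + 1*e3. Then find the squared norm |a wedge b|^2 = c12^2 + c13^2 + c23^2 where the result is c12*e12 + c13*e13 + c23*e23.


a wedge b = (a1*b2 - a2*b1)*e12 + (a1*b3 - a3*b1)*e13 + (a2*b3 - a3*b2)*e23
e12 coeff: (-1)*3 - (-3)*(-2) = -3 - 6 = -9
e13 coeff: (-1)*1 - 3*(-2) = -1 - (-6) = 5
e23 coeff: (-3)*1 - 3*3 = -3 - 9 = -12
|a wedge b|^2 = (-9)^2 + 5^2 + (-12)^2
= 81 + 25 + 144
= 250


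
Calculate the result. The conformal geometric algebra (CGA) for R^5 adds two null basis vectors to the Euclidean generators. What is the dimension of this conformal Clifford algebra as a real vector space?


The conformal model of R^5 uses Cl(6,1): the 5 Euclidean generators plus two extra orthogonal generators e+ (e+^2 = +1) and e- (e-^2 = -1), from which the null vectors e0, einf are built.
Number of generators m = 5 + 2 = 7.
dim Cl(p,q) = 2^m = 2^7 = 128


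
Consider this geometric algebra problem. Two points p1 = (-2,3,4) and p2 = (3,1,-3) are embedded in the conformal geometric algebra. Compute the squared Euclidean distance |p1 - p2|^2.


p1 - p2 = (-5, 2, 7)
|p1 - p2|^2 = (-5)^2 + 2^2 + 7^2
= 25 + 4 + 49
= 78


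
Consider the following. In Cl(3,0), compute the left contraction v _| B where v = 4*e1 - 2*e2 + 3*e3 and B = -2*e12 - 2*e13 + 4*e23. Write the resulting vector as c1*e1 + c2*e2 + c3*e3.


Left contraction v _| B = <vB>_1 (grade-1 part of the geometric product vB).
Using e1_|e12 = e2, e2_|e12 = -e1, e1_|e13 = e3, e3_|e13 = -e1, e2_|e23 = e3, e3_|e23 = -e2:
e1 coeff: -v2*b12 - v3*b13 = -(-2)*(-2) - (3)*(-2) = 2
e2 coeff: v1*b12 - v3*b23 = (4)*(-2) - (3)*(4) = -20
e3 coeff: v1*b13 + v2*b23 = (4)*(-2) + (-2)*(4) = -16
v _| B = 2*e1 - 20*e2 - 16*e3


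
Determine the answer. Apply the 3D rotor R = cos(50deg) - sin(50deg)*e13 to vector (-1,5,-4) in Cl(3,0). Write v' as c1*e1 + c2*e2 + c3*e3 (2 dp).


Rotor R = cos(50deg) - sin(50deg)*e13
Rotation angle theta = 2 * 50 = 100 degrees in the e13 plane (e1 -> e3).
The component perpendicular to the plane (e2) is invariant: v'_2 = v2 = 5.00
cos(100deg) = -0.1736, sin(100deg) = 0.9848
v'_1 = v1*cos(theta) - v3*sin(theta) = -1*(-0.1736) - (-4)*0.9848 = 4.11
v'_3 = v1*sin(theta) + v3*cos(theta) = -1*0.9848 + (-4)*(-0.1736) = -0.29
v' = 4.11*e1 + 5.00*e2 - 0.29*e3


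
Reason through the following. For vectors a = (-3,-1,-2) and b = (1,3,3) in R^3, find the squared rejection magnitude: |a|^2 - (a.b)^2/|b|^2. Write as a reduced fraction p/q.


|a|^2 = (-3)^2 + (-1)^2 + (-2)^2 = 14
|b|^2 = 1^2 + 3^2 + 3^2 = 19
a . b = (-3)*1 + (-1)*3 + (-2)*3 = -12
(a.b)^2 = (-12)^2 = 144
|rej|^2 = 14 - 144/19
= (266 - 144)/19
= 122/19
In lowest terms: 122/19


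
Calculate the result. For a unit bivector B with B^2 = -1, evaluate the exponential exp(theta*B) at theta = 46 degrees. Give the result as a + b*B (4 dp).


For a unit bivector B with B^2 = -1, the exponential series gives
e^(theta*B) = cos(theta) + sin(theta)*B (the GA analogue of Euler's formula).
theta = 46 degrees = 0.802851 rad
cos(46 deg) = 0.6947
sin(46 deg) = 0.7193
exp(theta*B) = 0.6947 + 0.7193*B


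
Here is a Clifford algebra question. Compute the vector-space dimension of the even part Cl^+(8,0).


Even subalgebra dimension = 2^(n-1)
n = 8 + 0 = 8
2^(8 - 1) = 2^7 = 128
Verification: sum of C(8,k) for even k = 1 + 28 + 70 + 28 + 1 = 128
Result = 128


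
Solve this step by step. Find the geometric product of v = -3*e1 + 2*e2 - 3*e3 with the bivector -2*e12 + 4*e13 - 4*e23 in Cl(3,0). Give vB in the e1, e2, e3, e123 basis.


vB has grade-1 (vector) and grade-3 (trivector) parts: vB = (v _| B) + (v ^ B).
Vector part <vB>_1:
  e1: -v2*b12 - v3*b13 = -(2)*(-2) - (-3)*(4) = 16
  e2: v1*b12 - v3*b23 = (-3)*(-2) - (-3)*(-4) = -6
  e3: v1*b13 + v2*b23 = (-3)*(4) + (2)*(-4) = -20
Trivector part <vB>_3:
  e123: v1*b23 - v2*b13 + v3*b12 = (-3)*(-4) - (2)*(4) + (-3)*(-2) = 10
vB = 16*e1 - 6*e2 - 20*e3 + 10*e123


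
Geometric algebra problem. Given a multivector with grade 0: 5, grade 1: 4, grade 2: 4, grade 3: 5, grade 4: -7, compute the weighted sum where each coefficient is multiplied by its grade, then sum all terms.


Grade-weighted sum = sum of grade_k * coefficient_k
0*5 = 0
1*4 = 4
2*4 = 8
3*5 = 15
4*(-7) = -28
Total = 0 + 4 + 8 + 15 + (-28) = -1


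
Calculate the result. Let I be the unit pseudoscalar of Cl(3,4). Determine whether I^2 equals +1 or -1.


The pseudoscalar I = e1...e_n (product of all n generators) of Cl(p,q) satisfies I^2 = (-1)^(q + n(n-1)/2).
p = 3, q = 4, n = p + q = 7
n(n-1)/2 = 7 * 6 / 2 = 21
Exponent = q + n(n-1)/2 = 4 + 21 = 25
I^2 = (-1)^25 = -1


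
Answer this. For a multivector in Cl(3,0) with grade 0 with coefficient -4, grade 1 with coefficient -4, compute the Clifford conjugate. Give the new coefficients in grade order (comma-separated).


Clifford conjugate sign for grade k: (-1)^(k(k+1)/2)
Grade 0: (-1)^(0*1/2) = (-1)^0 = 1, coeff -4 -> -4
Grade 1: (-1)^(1*2/2) = (-1)^1 = -1, coeff -4 -> 4
Conjugated coefficients: -4, 4


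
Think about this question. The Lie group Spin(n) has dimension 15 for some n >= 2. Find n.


dim Spin(n) = dim so(n) = n(n-1)/2.
Solve n(n-1)/2 = 15, i.e. n^2 - n - 30 = 0.
Discriminant = 1 + 8*15 = 121
n = (1 + sqrt(121))/2 = (1 + 11)/2 = 6


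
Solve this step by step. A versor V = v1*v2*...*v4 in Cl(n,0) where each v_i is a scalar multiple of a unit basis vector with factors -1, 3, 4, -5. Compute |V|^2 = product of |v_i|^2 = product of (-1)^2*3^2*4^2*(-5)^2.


Each vector v_i has |v_i|^2 = s_i^2
Squared scales: (-1)^2 = 1, 3^2 = 9, 4^2 = 16, (-5)^2 = 25
|V|^2 = 1 * 9 * 16 * 25
= 3600


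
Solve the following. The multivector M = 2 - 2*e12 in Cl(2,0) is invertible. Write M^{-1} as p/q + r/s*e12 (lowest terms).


M = 2 - 2*e12, where e12^2 = -1.
Since M commutes with its reverse ~M = a - b*e12, M * ~M = a^2 - b^2*e12^2 = a^2 + b^2.
So M^{-1} = ~M / (a^2 + b^2) = (a - b*e12)/(a^2 + b^2).
a^2 + b^2 = 4 + 4 = 8
Scalar part = 2/8 = 1/4
Bivector coeff = 2/8 = 1/4
M^{-1} = 1/4 + 1/4*e12


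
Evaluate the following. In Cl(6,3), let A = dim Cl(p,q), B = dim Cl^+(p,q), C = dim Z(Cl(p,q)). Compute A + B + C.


n = 6 + 3 = 9
Total dim = 2^9 = 512
Even subalgebra dim = 2^8 = 256
n is odd, so center dim = 2
Sum = 512 + 256 + 2 = 770


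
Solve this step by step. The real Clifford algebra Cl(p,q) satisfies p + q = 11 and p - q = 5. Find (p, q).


We need p + q = 11 and p - q = 5.
Adding: 2p = 11 + 5 = 16, so p = 8.
Then q = 11 - 8 = 3.
(p, q) = (8, 3)


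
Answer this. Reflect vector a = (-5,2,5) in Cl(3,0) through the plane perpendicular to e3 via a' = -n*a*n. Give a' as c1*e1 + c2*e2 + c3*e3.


Reflection formula: a' = -n*a*n, with n = e3 (unit vector, n^2 = 1).
For reflection through hyperplane perp to e3:
The component along e3 flips sign, others stay.
a = (-5, 2, 5)
a' = (-5, 2, -5)
a' = -5*e1 + 2*e2 - 5*e3


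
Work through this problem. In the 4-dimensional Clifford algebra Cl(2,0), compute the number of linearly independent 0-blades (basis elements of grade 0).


Number of grade-k basis blades in Cl(p,q) with n = p + q is C(n, k).
n = 2 + 0 = 2
C(2, 0) = 2! / (0! * 2!)
= 2 / (1 * 2)
= 1


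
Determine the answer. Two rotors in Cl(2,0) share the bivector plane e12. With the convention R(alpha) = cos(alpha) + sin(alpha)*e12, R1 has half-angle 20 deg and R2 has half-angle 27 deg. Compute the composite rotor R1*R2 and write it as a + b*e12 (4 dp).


Same-plane rotors commute and their half-angles add:
R1*R2 = cos(a1 + a2) + sin(a1 + a2)*e12.
a1 + a2 = 20 + 27 = 47 deg
cos(47 deg) = 0.6820
sin(47 deg) = 0.7314
R1*R2 = 0.6820 + 0.7314*e12


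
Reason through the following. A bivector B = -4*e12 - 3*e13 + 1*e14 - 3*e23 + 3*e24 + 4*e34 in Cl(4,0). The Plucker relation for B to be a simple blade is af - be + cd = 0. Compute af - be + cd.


Plucker relation: af - be + cd
a*f = (-4)*4 = -16
b*e = (-3)*3 = -9
c*d = 1*(-3) = -3
af - be + cd = -16 - (-9) + (-3)
= -10


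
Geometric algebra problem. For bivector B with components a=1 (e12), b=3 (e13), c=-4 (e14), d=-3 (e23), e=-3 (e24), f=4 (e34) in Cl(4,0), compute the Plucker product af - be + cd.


Plucker relation: af - be + cd
a*f = 1*4 = 4
b*e = 3*(-3) = -9
c*d = (-4)*(-3) = 12
af - be + cd = 4 - (-9) + 12
= 25


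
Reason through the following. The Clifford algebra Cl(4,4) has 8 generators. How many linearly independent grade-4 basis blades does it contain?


Number of grade-k basis blades in Cl(p,q) with n = p + q is C(n, k).
n = 4 + 4 = 8
C(8, 4) = 8! / (4! * 4!)
= 40320 / (24 * 24)
= 70


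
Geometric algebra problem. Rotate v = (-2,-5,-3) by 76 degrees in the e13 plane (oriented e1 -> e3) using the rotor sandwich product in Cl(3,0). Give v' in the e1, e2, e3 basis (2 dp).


Rotor R = cos(38deg) - sin(38deg)*e13
Rotation angle theta = 2 * 38 = 76 degrees in the e13 plane (e1 -> e3).
The component perpendicular to the plane (e2) is invariant: v'_2 = v2 = -5.00
cos(76deg) = 0.2419, sin(76deg) = 0.9703
v'_1 = v1*cos(theta) - v3*sin(theta) = -2*0.2419 - (-3)*0.9703 = 2.43
v'_3 = v1*sin(theta) + v3*cos(theta) = -2*0.9703 + (-3)*0.2419 = -2.67
v' = 2.43*e1 - 5.00*e2 - 2.67*e3


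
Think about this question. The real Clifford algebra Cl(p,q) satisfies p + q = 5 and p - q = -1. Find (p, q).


We need p + q = 5 and p - q = -1.
Adding: 2p = 5 + (-1) = 4, so p = 2.
Then q = 5 - 2 = 3.
(p, q) = (2, 3)


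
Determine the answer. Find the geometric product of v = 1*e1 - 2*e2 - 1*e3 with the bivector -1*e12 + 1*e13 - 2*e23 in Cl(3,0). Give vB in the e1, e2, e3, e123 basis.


vB has grade-1 (vector) and grade-3 (trivector) parts: vB = (v _| B) + (v ^ B).
Vector part <vB>_1:
  e1: -v2*b12 - v3*b13 = -(-2)*(-1) - (-1)*(1) = -1
  e2: v1*b12 - v3*b23 = (1)*(-1) - (-1)*(-2) = -3
  e3: v1*b13 + v2*b23 = (1)*(1) + (-2)*(-2) = 5
Trivector part <vB>_3:
  e123: v1*b23 - v2*b13 + v3*b12 = (1)*(-2) - (-2)*(1) + (-1)*(-1) = 1
vB = -1*e1 - 3*e2 + 5*e3 + 1*e123


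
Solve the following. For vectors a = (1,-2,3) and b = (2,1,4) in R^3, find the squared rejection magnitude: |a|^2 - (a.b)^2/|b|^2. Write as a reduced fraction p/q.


|a|^2 = 1^2 + (-2)^2 + 3^2 = 14
|b|^2 = 2^2 + 1^2 + 4^2 = 21
a . b = 1*2 + (-2)*1 + 3*4 = 12
(a.b)^2 = 12^2 = 144
|rej|^2 = 14 - 144/21
= (294 - 144)/21
= 150/21
In lowest terms: 50/7


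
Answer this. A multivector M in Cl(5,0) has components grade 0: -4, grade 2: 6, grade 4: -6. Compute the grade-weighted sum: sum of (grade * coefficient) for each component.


Grade-weighted sum = sum of grade_k * coefficient_k
0*(-4) = 0
2*6 = 12
4*(-6) = -24
Total = 0 + 12 + (-24) = -12


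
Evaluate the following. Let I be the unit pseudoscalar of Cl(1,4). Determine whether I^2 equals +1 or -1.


The pseudoscalar I = e1...e_n (product of all n generators) of Cl(p,q) satisfies I^2 = (-1)^(q + n(n-1)/2).
p = 1, q = 4, n = p + q = 5
n(n-1)/2 = 5 * 4 / 2 = 10
Exponent = q + n(n-1)/2 = 4 + 10 = 14
I^2 = (-1)^14 = +1


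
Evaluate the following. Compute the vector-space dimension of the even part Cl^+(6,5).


Even subalgebra dimension = 2^(n-1)
n = 6 + 5 = 11
2^(11 - 1) = 2^10 = 1024
Verification: sum of C(11,k) for even k = 1 + 55 + 330 + 462 + 165 + 11 = 1024
Result = 1024


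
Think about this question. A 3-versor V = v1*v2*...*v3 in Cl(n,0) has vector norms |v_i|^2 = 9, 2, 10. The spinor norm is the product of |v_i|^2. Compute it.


Spinor norm N(V) = |v1|^2 * |v2|^2 * ... * |v3|^2
= 9 * 2 * 10
Running product: 9, 18, 180
N(V) = 180


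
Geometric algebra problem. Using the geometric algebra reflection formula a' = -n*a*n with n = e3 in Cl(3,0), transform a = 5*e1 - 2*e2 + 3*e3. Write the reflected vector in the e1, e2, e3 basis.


Reflection formula: a' = -n*a*n, with n = e3 (unit vector, n^2 = 1).
For reflection through hyperplane perp to e3:
The component along e3 flips sign, others stay.
a = (5, -2, 3)
a' = (5, -2, -3)
a' = 5*e1 - 2*e2 - 3*e3


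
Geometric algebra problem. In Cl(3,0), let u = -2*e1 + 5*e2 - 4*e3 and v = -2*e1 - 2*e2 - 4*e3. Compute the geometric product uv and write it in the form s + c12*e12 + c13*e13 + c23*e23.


In Cl(3,0): e_i^2 = 1, e_ie_j = -e_je_i for i != j.
Scalar part = u . v = (-2)*(-2) + 5*(-2) + (-4)*(-4)
= 4 + (-10) + 16 = 10
e12 coeff = (-2)*(-2) - 5*(-2) = 4 - (-10) = 14
e13 coeff = (-2)*(-4) - (-4)*(-2) = 8 - 8 = 0
e23 coeff = 5*(-4) - (-4)*(-2) = -20 - 8 = -28
uv = 10 + 14*e12 + 0*e13 - 28*e23


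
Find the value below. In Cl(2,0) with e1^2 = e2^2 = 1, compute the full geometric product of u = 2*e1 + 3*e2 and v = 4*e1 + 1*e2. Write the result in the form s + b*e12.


Expand: (2*e1 + 3*e2)(4*e1 + 1*e2)
= 2*4*e1e1 + 2*1*e1e2 + 3*4*e2e1 + 3*1*e2e2
Using e1^2 = e2^2 = 1, e2e1 = -e1e2:
Scalar part s = 2*4 + 3*1 = 8 + 3 = 11
Bivector part b = 2*1 - 3*4 = 2 - 12 = -10
uv = 11 - 10*e12


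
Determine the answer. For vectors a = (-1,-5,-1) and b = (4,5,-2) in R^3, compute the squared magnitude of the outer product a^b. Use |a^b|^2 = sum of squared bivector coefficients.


a wedge b = (a1*b2 - a2*b1)*e12 + (a1*b3 - a3*b1)*e13 + (a2*b3 - a3*b2)*e23
e12 coeff: (-1)*5 - (-5)*4 = -5 - (-20) = 15
e13 coeff: (-1)*(-2) - (-1)*4 = 2 - (-4) = 6
e23 coeff: (-5)*(-2) - (-1)*5 = 10 - (-5) = 15
|a wedge b|^2 = 15^2 + 6^2 + 15^2
= 225 + 36 + 225
= 486


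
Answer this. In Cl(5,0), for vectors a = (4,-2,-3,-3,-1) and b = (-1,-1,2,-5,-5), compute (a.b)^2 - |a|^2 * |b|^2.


a . b = 4*(-1) + (-2)*(-1) + (-3)*2 + (-3)*(-5) + (-1)*(-5)
= -4 + 2 + (-6) + 15 + 5 = 12
|a|^2 = 4^2 + (-2)^2 + (-3)^2 + (-3)^2 + (-1)^2 = 39
|b|^2 = (-1)^2 + (-1)^2 + 2^2 + (-5)^2 + (-5)^2 = 56
(a.b)^2 = 12^2 = 144
|a|^2 * |b|^2 = 39 * 56 = 2184
Result = 144 - 2184 = -2040


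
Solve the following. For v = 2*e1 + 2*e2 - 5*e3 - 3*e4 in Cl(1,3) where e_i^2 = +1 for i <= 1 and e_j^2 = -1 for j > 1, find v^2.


v^2 = sum of c_i^2 * e_i^2
Positive signature terms (e_i^2 = +1): 2^2 = 4
Negative signature terms (e_j^2 = -1): 2^2 + (-5)^2 + (-3)^2 = 38
v^2 = 4 - 38 = -34


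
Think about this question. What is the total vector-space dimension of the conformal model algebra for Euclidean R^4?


The conformal model of R^4 uses Cl(5,1): the 4 Euclidean generators plus two extra orthogonal generators e+ (e+^2 = +1) and e- (e-^2 = -1), from which the null vectors e0, einf are built.
Number of generators m = 4 + 2 = 6.
dim Cl(p,q) = 2^m = 2^6 = 64


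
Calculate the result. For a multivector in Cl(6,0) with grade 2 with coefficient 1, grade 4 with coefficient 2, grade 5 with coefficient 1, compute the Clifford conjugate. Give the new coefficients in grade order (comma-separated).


Clifford conjugate sign for grade k: (-1)^(k(k+1)/2)
Grade 2: (-1)^(2*3/2) = (-1)^3 = -1, coeff 1 -> -1
Grade 4: (-1)^(4*5/2) = (-1)^10 = 1, coeff 2 -> 2
Grade 5: (-1)^(5*6/2) = (-1)^15 = -1, coeff 1 -> -1
Conjugated coefficients: -1, 2, -1


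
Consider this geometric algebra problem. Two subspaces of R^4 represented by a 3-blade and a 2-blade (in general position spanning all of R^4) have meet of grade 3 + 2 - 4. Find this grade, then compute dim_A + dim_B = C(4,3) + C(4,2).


Meet grade = grade(A) + grade(B) - n
= 3 + 2 - 4 = 1
C(4,3) = 4
C(4,2) = 6
dim_A + dim_B = 4 + 6 = 10


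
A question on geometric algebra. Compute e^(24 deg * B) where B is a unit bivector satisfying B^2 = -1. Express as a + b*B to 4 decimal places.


For a unit bivector B with B^2 = -1, the exponential series gives
e^(theta*B) = cos(theta) + sin(theta)*B (the GA analogue of Euler's formula).
theta = 24 degrees = 0.418879 rad
cos(24 deg) = 0.9135
sin(24 deg) = 0.4067
exp(theta*B) = 0.9135 + 0.4067*B


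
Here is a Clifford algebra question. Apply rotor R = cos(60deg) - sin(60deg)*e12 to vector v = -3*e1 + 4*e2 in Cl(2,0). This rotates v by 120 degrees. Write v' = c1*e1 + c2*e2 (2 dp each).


Rotor R = cos(60deg) - sin(60deg)*e12
Rotation angle theta = 2 * 60 = 120 degrees
v' = R*v*~R rotates v by theta.
cos(120deg) = -0.5000, sin(120deg) = 0.8660
v'_1 = -3*cos(120deg) - 4*sin(120deg)
= -3*(-0.5000) - 4*0.8660
= -1.96
v'_2 = -3*sin(120deg) + 4*cos(120deg)
= -3*0.8660 + 4*(-0.5000)
= -4.60
v' = -1.96*e1 - 4.60*e2


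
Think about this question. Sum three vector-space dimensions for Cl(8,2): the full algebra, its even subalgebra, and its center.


n = 8 + 2 = 10
Total dim = 2^10 = 1024
Even subalgebra dim = 2^9 = 512
n is even, so center dim = 1
Sum = 1024 + 512 + 1 = 1537


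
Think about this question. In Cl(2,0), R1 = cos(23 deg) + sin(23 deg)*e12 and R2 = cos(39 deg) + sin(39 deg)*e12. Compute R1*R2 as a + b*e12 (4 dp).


Same-plane rotors commute and their half-angles add:
R1*R2 = cos(a1 + a2) + sin(a1 + a2)*e12.
a1 + a2 = 23 + 39 = 62 deg
cos(62 deg) = 0.4695
sin(62 deg) = 0.8829
R1*R2 = 0.4695 + 0.8829*e12


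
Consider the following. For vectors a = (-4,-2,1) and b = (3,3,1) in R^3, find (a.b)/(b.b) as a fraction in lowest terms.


Projection coefficient = (a . b) / (b . b)
a . b = (-4)*3 + (-2)*3 + 1*1
= -12 + (-6) + 1 = -17
b . b = 3^2 + 3^2 + 1^2
= 9 + 9 + 1 = 19
Coefficient = -17/19
In lowest terms: -17/19


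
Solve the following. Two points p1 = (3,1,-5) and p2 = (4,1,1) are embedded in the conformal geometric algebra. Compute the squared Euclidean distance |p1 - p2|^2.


p1 - p2 = (-1, 0, -6)
|p1 - p2|^2 = (-1)^2 + 0^2 + (-6)^2
= 1 + 0 + 36
= 37


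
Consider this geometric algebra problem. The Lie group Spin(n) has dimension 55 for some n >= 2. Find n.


dim Spin(n) = dim so(n) = n(n-1)/2.
Solve n(n-1)/2 = 55, i.e. n^2 - n - 110 = 0.
Discriminant = 1 + 8*55 = 441
n = (1 + sqrt(441))/2 = (1 + 21)/2 = 11


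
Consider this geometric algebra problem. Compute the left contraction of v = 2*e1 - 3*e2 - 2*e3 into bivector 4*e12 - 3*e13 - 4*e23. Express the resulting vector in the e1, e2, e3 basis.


Left contraction v _| B = <vB>_1 (grade-1 part of the geometric product vB).
Using e1_|e12 = e2, e2_|e12 = -e1, e1_|e13 = e3, e3_|e13 = -e1, e2_|e23 = e3, e3_|e23 = -e2:
e1 coeff: -v2*b12 - v3*b13 = -(-3)*(4) - (-2)*(-3) = 6
e2 coeff: v1*b12 - v3*b23 = (2)*(4) - (-2)*(-4) = 0
e3 coeff: v1*b13 + v2*b23 = (2)*(-3) + (-3)*(-4) = 6
v _| B = 6*e1 + 0*e2 + 6*e3


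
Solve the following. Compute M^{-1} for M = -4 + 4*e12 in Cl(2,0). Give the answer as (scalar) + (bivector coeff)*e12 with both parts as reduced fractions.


M = -4 + 4*e12, where e12^2 = -1.
Since M commutes with its reverse ~M = a - b*e12, M * ~M = a^2 - b^2*e12^2 = a^2 + b^2.
So M^{-1} = ~M / (a^2 + b^2) = (a - b*e12)/(a^2 + b^2).
a^2 + b^2 = 16 + 16 = 32
Scalar part = -4/32 = -1/8
Bivector coeff = -4/32 = -1/8
M^{-1} = -1/8 - 1/8*e12


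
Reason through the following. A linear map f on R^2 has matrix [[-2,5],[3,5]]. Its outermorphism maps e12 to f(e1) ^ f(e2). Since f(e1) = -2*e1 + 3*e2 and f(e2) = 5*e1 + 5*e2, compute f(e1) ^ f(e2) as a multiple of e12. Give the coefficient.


The outermorphism of a linear map f sends e1^e2 to f(e1)^f(e2).
f(e1) = -2*e1 + 3*e2
f(e2) = 5*e1 + 5*e2
f(e1) ^ f(e2) = (-2*e1 + 3*e2) ^ (5*e1 + 5*e2)
= (-2)*5*e12 + 3*5*e21
= (-10 - 15)*e12
= -25*e12
Coefficient = -25


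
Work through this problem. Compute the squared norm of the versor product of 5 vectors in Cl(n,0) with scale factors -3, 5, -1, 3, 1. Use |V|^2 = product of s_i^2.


Each vector v_i has |v_i|^2 = s_i^2
Squared scales: (-3)^2 = 9, 5^2 = 25, (-1)^2 = 1, 3^2 = 9, 1^2 = 1
|V|^2 = 9 * 25 * 1 * 9 * 1
= 2025


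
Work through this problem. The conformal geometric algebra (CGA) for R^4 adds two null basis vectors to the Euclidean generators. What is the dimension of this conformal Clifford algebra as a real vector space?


The conformal model of R^4 uses Cl(5,1): the 4 Euclidean generators plus two extra orthogonal generators e+ (e+^2 = +1) and e- (e-^2 = -1), from which the null vectors e0, einf are built.
Number of generators m = 4 + 2 = 6.
dim Cl(p,q) = 2^m = 2^6 = 64


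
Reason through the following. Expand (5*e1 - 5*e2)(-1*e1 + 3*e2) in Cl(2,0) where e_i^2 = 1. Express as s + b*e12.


Expand: (5*e1 - 5*e2)(-1*e1 + 3*e2)
= 5*(-1)*e1e1 + 5*3*e1e2 + (-5)*(-1)*e2e1 + (-5)*3*e2e2
Using e1^2 = e2^2 = 1, e2e1 = -e1e2:
Scalar part s = 5*(-1) + (-5)*3 = -5 + (-15) = -20
Bivector part b = 5*3 - (-5)*(-1) = 15 - 5 = 10
uv = -20 + 10*e12


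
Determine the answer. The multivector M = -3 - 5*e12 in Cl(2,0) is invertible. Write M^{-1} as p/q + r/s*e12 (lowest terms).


M = -3 - 5*e12, where e12^2 = -1.
Since M commutes with its reverse ~M = a - b*e12, M * ~M = a^2 - b^2*e12^2 = a^2 + b^2.
So M^{-1} = ~M / (a^2 + b^2) = (a - b*e12)/(a^2 + b^2).
a^2 + b^2 = 9 + 25 = 34
Scalar part = -3/34 = -3/34
Bivector coeff = 5/34 = 5/34
M^{-1} = -3/34 + 5/34*e12


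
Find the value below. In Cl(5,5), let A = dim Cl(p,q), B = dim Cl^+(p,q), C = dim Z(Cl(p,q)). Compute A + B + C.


n = 5 + 5 = 10
Total dim = 2^10 = 1024
Even subalgebra dim = 2^9 = 512
n is even, so center dim = 1
Sum = 1024 + 512 + 1 = 1537


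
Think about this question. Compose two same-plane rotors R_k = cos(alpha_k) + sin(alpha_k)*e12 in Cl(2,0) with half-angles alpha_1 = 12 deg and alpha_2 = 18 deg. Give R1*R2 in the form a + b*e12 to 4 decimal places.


Same-plane rotors commute and their half-angles add:
R1*R2 = cos(a1 + a2) + sin(a1 + a2)*e12.
a1 + a2 = 12 + 18 = 30 deg
cos(30 deg) = 0.8660
sin(30 deg) = 0.5000
R1*R2 = 0.8660 + 0.5000*e12


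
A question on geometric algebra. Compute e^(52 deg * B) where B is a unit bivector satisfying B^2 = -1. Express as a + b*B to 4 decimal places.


For a unit bivector B with B^2 = -1, the exponential series gives
e^(theta*B) = cos(theta) + sin(theta)*B (the GA analogue of Euler's formula).
theta = 52 degrees = 0.907571 rad
cos(52 deg) = 0.6157
sin(52 deg) = 0.7880
exp(theta*B) = 0.6157 + 0.7880*B


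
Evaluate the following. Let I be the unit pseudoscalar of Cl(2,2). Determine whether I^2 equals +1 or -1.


The pseudoscalar I = e1...e_n (product of all n generators) of Cl(p,q) satisfies I^2 = (-1)^(q + n(n-1)/2).
p = 2, q = 2, n = p + q = 4
n(n-1)/2 = 4 * 3 / 2 = 6
Exponent = q + n(n-1)/2 = 2 + 6 = 8
I^2 = (-1)^8 = +1


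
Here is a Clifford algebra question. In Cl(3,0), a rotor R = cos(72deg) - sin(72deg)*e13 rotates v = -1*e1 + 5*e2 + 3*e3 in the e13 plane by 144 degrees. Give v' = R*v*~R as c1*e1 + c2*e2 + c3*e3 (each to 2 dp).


Rotor R = cos(72deg) - sin(72deg)*e13
Rotation angle theta = 2 * 72 = 144 degrees in the e13 plane (e1 -> e3).
The component perpendicular to the plane (e2) is invariant: v'_2 = v2 = 5.00
cos(144deg) = -0.8090, sin(144deg) = 0.5878
v'_1 = v1*cos(theta) - v3*sin(theta) = -1*(-0.8090) - 3*0.5878 = -0.95
v'_3 = v1*sin(theta) + v3*cos(theta) = -1*0.5878 + 3*(-0.8090) = -3.01
v' = -0.95*e1 + 5.00*e2 - 3.01*e3


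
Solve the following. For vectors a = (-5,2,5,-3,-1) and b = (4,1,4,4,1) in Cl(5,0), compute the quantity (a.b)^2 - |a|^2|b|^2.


a . b = (-5)*4 + 2*1 + 5*4 + (-3)*4 + (-1)*1
= -20 + 2 + 20 + (-12) + (-1) = -11
|a|^2 = (-5)^2 + 2^2 + 5^2 + (-3)^2 + (-1)^2 = 64
|b|^2 = 4^2 + 1^2 + 4^2 + 4^2 + 1^2 = 50
(a.b)^2 = (-11)^2 = 121
|a|^2 * |b|^2 = 64 * 50 = 3200
Result = 121 - 3200 = -3079


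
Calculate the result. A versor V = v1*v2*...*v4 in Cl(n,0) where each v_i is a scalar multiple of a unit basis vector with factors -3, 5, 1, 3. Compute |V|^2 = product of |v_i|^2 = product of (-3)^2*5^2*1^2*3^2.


Each vector v_i has |v_i|^2 = s_i^2
Squared scales: (-3)^2 = 9, 5^2 = 25, 1^2 = 1, 3^2 = 9
|V|^2 = 9 * 25 * 1 * 9
= 2025


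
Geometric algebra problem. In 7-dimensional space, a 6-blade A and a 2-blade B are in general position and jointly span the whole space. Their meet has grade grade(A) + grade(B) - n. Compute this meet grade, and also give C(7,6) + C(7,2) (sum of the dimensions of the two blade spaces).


Meet grade = grade(A) + grade(B) - n
= 6 + 2 - 7 = 1
C(7,6) = 7
C(7,2) = 21
dim_A + dim_B = 7 + 21 = 28


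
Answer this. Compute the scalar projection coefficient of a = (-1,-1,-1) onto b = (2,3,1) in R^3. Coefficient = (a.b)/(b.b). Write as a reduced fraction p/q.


Projection coefficient = (a . b) / (b . b)
a . b = (-1)*2 + (-1)*3 + (-1)*1
= -2 + (-3) + (-1) = -6
b . b = 2^2 + 3^2 + 1^2
= 4 + 9 + 1 = 14
Coefficient = -6/14
In lowest terms: -3/7


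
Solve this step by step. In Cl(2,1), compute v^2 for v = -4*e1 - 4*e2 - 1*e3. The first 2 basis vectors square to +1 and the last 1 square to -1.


v^2 = sum of c_i^2 * e_i^2
Positive signature terms (e_i^2 = +1): (-4)^2 + (-4)^2 = 32
Negative signature terms (e_j^2 = -1): (-1)^2 = 1
v^2 = 32 - 1 = 31


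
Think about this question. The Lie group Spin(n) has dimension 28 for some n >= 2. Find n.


dim Spin(n) = dim so(n) = n(n-1)/2.
Solve n(n-1)/2 = 28, i.e. n^2 - n - 56 = 0.
Discriminant = 1 + 8*28 = 225
n = (1 + sqrt(225))/2 = (1 + 15)/2 = 8


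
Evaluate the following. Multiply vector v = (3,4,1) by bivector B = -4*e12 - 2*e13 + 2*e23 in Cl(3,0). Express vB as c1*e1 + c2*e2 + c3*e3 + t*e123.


vB has grade-1 (vector) and grade-3 (trivector) parts: vB = (v _| B) + (v ^ B).
Vector part <vB>_1:
  e1: -v2*b12 - v3*b13 = -(4)*(-4) - (1)*(-2) = 18
  e2: v1*b12 - v3*b23 = (3)*(-4) - (1)*(2) = -14
  e3: v1*b13 + v2*b23 = (3)*(-2) + (4)*(2) = 2
Trivector part <vB>_3:
  e123: v1*b23 - v2*b13 + v3*b12 = (3)*(2) - (4)*(-2) + (1)*(-4) = 10
vB = 18*e1 - 14*e2 + 2*e3 + 10*e123


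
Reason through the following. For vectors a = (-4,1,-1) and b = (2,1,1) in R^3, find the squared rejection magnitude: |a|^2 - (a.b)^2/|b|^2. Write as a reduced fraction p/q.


|a|^2 = (-4)^2 + 1^2 + (-1)^2 = 18
|b|^2 = 2^2 + 1^2 + 1^2 = 6
a . b = (-4)*2 + 1*1 + (-1)*1 = -8
(a.b)^2 = (-8)^2 = 64
|rej|^2 = 18 - 64/6
= (108 - 64)/6
= 44/6
In lowest terms: 22/3


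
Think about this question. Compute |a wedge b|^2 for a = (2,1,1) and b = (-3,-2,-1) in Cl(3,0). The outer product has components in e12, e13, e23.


a wedge b = (a1*b2 - a2*b1)*e12 + (a1*b3 - a3*b1)*e13 + (a2*b3 - a3*b2)*e23
e12 coeff: 2*(-2) - 1*(-3) = -4 - (-3) = -1
e13 coeff: 2*(-1) - 1*(-3) = -2 - (-3) = 1
e23 coeff: 1*(-1) - 1*(-2) = -1 - (-2) = 1
|a wedge b|^2 = (-1)^2 + 1^2 + 1^2
= 1 + 1 + 1
= 3


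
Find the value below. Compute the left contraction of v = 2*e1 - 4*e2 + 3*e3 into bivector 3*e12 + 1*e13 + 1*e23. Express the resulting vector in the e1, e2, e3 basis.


Left contraction v _| B = <vB>_1 (grade-1 part of the geometric product vB).
Using e1_|e12 = e2, e2_|e12 = -e1, e1_|e13 = e3, e3_|e13 = -e1, e2_|e23 = e3, e3_|e23 = -e2:
e1 coeff: -v2*b12 - v3*b13 = -(-4)*(3) - (3)*(1) = 9
e2 coeff: v1*b12 - v3*b23 = (2)*(3) - (3)*(1) = 3
e3 coeff: v1*b13 + v2*b23 = (2)*(1) + (-4)*(1) = -2
v _| B = 9*e1 + 3*e2 - 2*e3


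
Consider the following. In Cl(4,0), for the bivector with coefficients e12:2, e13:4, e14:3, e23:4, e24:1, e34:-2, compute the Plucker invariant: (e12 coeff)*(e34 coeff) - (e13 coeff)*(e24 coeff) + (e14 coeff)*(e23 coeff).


Plucker relation: af - be + cd
a*f = 2*(-2) = -4
b*e = 4*1 = 4
c*d = 3*4 = 12
af - be + cd = -4 - 4 + 12
= 4


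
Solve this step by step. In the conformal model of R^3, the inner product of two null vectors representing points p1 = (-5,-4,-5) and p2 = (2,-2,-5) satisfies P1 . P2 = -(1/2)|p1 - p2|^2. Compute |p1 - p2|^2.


p1 - p2 = (-7, -2, 0)
|p1 - p2|^2 = (-7)^2 + (-2)^2 + 0^2
= 49 + 4 + 0
= 53


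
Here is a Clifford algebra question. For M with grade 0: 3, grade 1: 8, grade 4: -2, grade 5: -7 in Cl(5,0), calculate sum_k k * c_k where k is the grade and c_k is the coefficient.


Grade-weighted sum = sum of grade_k * coefficient_k
0*3 = 0
1*8 = 8
4*(-2) = -8
5*(-7) = -35
Total = 0 + 8 + (-8) + (-35) = -35


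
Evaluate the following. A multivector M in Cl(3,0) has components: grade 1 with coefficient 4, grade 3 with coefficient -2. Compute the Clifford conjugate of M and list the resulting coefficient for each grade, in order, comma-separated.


Clifford conjugate sign for grade k: (-1)^(k(k+1)/2)
Grade 1: (-1)^(1*2/2) = (-1)^1 = -1, coeff 4 -> -4
Grade 3: (-1)^(3*4/2) = (-1)^6 = 1, coeff -2 -> -2
Conjugated coefficients: -4, -2


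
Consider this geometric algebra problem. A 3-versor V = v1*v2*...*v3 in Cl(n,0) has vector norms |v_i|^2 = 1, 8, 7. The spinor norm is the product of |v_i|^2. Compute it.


Spinor norm N(V) = |v1|^2 * |v2|^2 * ... * |v3|^2
= 1 * 8 * 7
Running product: 1, 8, 56
N(V) = 56


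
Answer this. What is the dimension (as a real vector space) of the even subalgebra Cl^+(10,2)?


Even subalgebra dimension = 2^(n-1)
n = 10 + 2 = 12
2^(12 - 1) = 2^11 = 2048
Verification: sum of C(12,k) for even k = 1 + 66 + 495 + 924 + 495 + 66 + 1 = 2048
Result = 2048


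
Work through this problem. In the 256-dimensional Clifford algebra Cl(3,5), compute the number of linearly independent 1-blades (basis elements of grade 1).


Number of grade-k basis blades in Cl(p,q) with n = p + q is C(n, k).
n = 3 + 5 = 8
C(8, 1) = 8! / (1! * 7!)
= 40320 / (1 * 5040)
= 8


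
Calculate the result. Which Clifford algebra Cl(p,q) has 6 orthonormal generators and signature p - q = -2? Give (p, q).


We need p + q = 6 and p - q = -2.
Adding: 2p = 6 + (-2) = 4, so p = 2.
Then q = 6 - 2 = 4.
(p, q) = (2, 4)


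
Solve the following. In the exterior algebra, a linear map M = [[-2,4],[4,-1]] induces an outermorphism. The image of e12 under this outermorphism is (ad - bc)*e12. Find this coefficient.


The outermorphism of a linear map f sends e1^e2 to f(e1)^f(e2).
f(e1) = -2*e1 + 4*e2
f(e2) = 4*e1 - 1*e2
f(e1) ^ f(e2) = (-2*e1 + 4*e2) ^ (4*e1 - 1*e2)
= (-2)*(-1)*e12 + 4*4*e21
= (2 - 16)*e12
= -14*e12
Coefficient = -14


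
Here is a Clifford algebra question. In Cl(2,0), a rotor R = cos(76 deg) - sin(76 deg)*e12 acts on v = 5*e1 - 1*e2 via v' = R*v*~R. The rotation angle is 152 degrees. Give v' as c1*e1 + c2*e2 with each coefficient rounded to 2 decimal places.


Rotor R = cos(76deg) - sin(76deg)*e12
Rotation angle theta = 2 * 76 = 152 degrees
v' = R*v*~R rotates v by theta.
cos(152deg) = -0.8829, sin(152deg) = 0.4695
v'_1 = 5*cos(152deg) - (-1)*sin(152deg)
= 5*(-0.8829) - (-1)*0.4695
= -3.95
v'_2 = 5*sin(152deg) + (-1)*cos(152deg)
= 5*0.4695 + (-1)*(-0.8829)
= 3.23
v' = -3.95*e1 + 3.23*e2


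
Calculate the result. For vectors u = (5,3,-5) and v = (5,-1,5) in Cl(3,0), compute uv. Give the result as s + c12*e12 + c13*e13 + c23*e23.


In Cl(3,0): e_i^2 = 1, e_ie_j = -e_je_i for i != j.
Scalar part = u . v = 5*5 + 3*(-1) + (-5)*5
= 25 + (-3) + (-25) = -3
e12 coeff = 5*(-1) - 3*5 = -5 - 15 = -20
e13 coeff = 5*5 - (-5)*5 = 25 - (-25) = 50
e23 coeff = 3*5 - (-5)*(-1) = 15 - 5 = 10
uv = -3 - 20*e12 + 50*e13 + 10*e23


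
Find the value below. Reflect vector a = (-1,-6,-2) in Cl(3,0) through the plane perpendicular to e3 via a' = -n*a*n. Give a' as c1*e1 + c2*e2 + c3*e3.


Reflection formula: a' = -n*a*n, with n = e3 (unit vector, n^2 = 1).
For reflection through hyperplane perp to e3:
The component along e3 flips sign, others stay.
a = (-1, -6, -2)
a' = (-1, -6, 2)
a' = -1*e1 - 6*e2 + 2*e3


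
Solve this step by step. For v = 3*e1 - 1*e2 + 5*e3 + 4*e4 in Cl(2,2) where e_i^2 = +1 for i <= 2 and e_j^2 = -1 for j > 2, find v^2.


v^2 = sum of c_i^2 * e_i^2
Positive signature terms (e_i^2 = +1): 3^2 + (-1)^2 = 10
Negative signature terms (e_j^2 = -1): 5^2 + 4^2 = 41
v^2 = 10 - 41 = -31


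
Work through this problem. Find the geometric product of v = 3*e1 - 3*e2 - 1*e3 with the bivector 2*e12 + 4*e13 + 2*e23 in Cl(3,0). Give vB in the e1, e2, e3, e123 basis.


vB has grade-1 (vector) and grade-3 (trivector) parts: vB = (v _| B) + (v ^ B).
Vector part <vB>_1:
  e1: -v2*b12 - v3*b13 = -(-3)*(2) - (-1)*(4) = 10
  e2: v1*b12 - v3*b23 = (3)*(2) - (-1)*(2) = 8
  e3: v1*b13 + v2*b23 = (3)*(4) + (-3)*(2) = 6
Trivector part <vB>_3:
  e123: v1*b23 - v2*b13 + v3*b12 = (3)*(2) - (-3)*(4) + (-1)*(2) = 16
vB = 10*e1 + 8*e2 + 6*e3 + 16*e123


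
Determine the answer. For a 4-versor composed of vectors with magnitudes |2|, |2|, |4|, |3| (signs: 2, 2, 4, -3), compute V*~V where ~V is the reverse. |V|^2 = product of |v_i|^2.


Each vector v_i has |v_i|^2 = s_i^2
Squared scales: 2^2 = 4, 2^2 = 4, 4^2 = 16, (-3)^2 = 9
|V|^2 = 4 * 4 * 16 * 9
= 2304


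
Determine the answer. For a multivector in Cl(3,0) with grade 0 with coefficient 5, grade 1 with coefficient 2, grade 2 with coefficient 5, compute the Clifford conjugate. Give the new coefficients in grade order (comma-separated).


Clifford conjugate sign for grade k: (-1)^(k(k+1)/2)
Grade 0: (-1)^(0*1/2) = (-1)^0 = 1, coeff 5 -> 5
Grade 1: (-1)^(1*2/2) = (-1)^1 = -1, coeff 2 -> -2
Grade 2: (-1)^(2*3/2) = (-1)^3 = -1, coeff 5 -> -5
Conjugated coefficients: 5, -2, -5


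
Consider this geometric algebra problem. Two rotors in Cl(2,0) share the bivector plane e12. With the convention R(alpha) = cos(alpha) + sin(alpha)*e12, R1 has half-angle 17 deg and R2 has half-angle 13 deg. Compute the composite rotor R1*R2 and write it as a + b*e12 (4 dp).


Same-plane rotors commute and their half-angles add:
R1*R2 = cos(a1 + a2) + sin(a1 + a2)*e12.
a1 + a2 = 17 + 13 = 30 deg
cos(30 deg) = 0.8660
sin(30 deg) = 0.5000
R1*R2 = 0.8660 + 0.5000*e12


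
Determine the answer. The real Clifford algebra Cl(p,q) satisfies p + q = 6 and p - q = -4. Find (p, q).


We need p + q = 6 and p - q = -4.
Adding: 2p = 6 + (-4) = 2, so p = 1.
Then q = 6 - 1 = 5.
(p, q) = (1, 5)


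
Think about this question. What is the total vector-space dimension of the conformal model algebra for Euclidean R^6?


The conformal model of R^6 uses Cl(7,1): the 6 Euclidean generators plus two extra orthogonal generators e+ (e+^2 = +1) and e- (e-^2 = -1), from which the null vectors e0, einf are built.
Number of generators m = 6 + 2 = 8.
dim Cl(p,q) = 2^m = 2^8 = 256


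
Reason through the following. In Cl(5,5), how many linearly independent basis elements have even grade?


Even subalgebra dimension = 2^(n-1)
n = 5 + 5 = 10
2^(10 - 1) = 2^9 = 512
Verification: sum of C(10,k) for even k = 1 + 45 + 210 + 210 + 45 + 1 = 512
Result = 512


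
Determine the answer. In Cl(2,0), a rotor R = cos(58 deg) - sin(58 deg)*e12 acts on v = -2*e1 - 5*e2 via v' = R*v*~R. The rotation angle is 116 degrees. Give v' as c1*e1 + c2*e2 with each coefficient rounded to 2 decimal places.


Rotor R = cos(58deg) - sin(58deg)*e12
Rotation angle theta = 2 * 58 = 116 degrees
v' = R*v*~R rotates v by theta.
cos(116deg) = -0.4384, sin(116deg) = 0.8988
v'_1 = -2*cos(116deg) - (-5)*sin(116deg)
= -2*(-0.4384) - (-5)*0.8988
= 5.37
v'_2 = -2*sin(116deg) + (-5)*cos(116deg)
= -2*0.8988 + (-5)*(-0.4384)
= 0.39
v' = 5.37*e1 + 0.39*e2


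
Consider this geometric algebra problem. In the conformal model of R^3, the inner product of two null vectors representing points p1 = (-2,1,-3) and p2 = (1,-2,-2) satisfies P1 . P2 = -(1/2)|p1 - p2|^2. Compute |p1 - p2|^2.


p1 - p2 = (-3, 3, -1)
|p1 - p2|^2 = (-3)^2 + 3^2 + (-1)^2
= 9 + 9 + 1
= 19


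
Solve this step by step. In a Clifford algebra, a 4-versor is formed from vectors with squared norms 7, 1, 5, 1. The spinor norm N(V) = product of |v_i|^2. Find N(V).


Spinor norm N(V) = |v1|^2 * |v2|^2 * ... * |v4|^2
= 7 * 1 * 5 * 1
Running product: 7, 7, 35, 35
N(V) = 35


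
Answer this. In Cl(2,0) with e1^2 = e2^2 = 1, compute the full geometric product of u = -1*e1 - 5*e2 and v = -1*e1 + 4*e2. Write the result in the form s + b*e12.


Expand: (-1*e1 - 5*e2)(-1*e1 + 4*e2)
= (-1)*(-1)*e1e1 + (-1)*4*e1e2 + (-5)*(-1)*e2e1 + (-5)*4*e2e2
Using e1^2 = e2^2 = 1, e2e1 = -e1e2:
Scalar part s = (-1)*(-1) + (-5)*4 = 1 + (-20) = -19
Bivector part b = (-1)*4 - (-5)*(-1) = -4 - 5 = -9
uv = -19 - 9*e12


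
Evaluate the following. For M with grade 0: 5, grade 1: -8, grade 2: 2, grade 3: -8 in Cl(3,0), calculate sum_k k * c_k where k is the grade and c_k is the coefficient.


Grade-weighted sum = sum of grade_k * coefficient_k
0*5 = 0
1*(-8) = -8
2*2 = 4
3*(-8) = -24
Total = 0 + (-8) + 4 + (-24) = -28


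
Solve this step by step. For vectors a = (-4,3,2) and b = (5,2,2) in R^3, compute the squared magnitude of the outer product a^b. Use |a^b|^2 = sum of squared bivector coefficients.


a wedge b = (a1*b2 - a2*b1)*e12 + (a1*b3 - a3*b1)*e13 + (a2*b3 - a3*b2)*e23
e12 coeff: (-4)*2 - 3*5 = -8 - 15 = -23
e13 coeff: (-4)*2 - 2*5 = -8 - 10 = -18
e23 coeff: 3*2 - 2*2 = 6 - 4 = 2
|a wedge b|^2 = (-23)^2 + (-18)^2 + 2^2
= 529 + 324 + 4
= 857


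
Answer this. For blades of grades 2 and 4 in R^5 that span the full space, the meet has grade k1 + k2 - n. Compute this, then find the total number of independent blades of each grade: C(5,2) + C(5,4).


Meet grade = grade(A) + grade(B) - n
= 2 + 4 - 5 = 1
C(5,2) = 10
C(5,4) = 5
dim_A + dim_B = 10 + 5 = 15


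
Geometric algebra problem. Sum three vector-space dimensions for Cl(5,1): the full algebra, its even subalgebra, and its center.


n = 5 + 1 = 6
Total dim = 2^6 = 64
Even subalgebra dim = 2^5 = 32
n is even, so center dim = 1
Sum = 64 + 32 + 1 = 97


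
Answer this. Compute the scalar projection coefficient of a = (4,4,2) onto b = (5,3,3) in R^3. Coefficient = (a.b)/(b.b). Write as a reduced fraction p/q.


Projection coefficient = (a . b) / (b . b)
a . b = 4*5 + 4*3 + 2*3
= 20 + 12 + 6 = 38
b . b = 5^2 + 3^2 + 3^2
= 25 + 9 + 9 = 43
Coefficient = 38/43
In lowest terms: 38/43


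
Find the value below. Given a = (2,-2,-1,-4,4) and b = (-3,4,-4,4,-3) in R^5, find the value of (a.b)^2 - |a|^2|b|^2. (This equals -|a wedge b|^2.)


a . b = 2*(-3) + (-2)*4 + (-1)*(-4) + (-4)*4 + 4*(-3)
= -6 + (-8) + 4 + (-16) + (-12) = -38
|a|^2 = 2^2 + (-2)^2 + (-1)^2 + (-4)^2 + 4^2 = 41
|b|^2 = (-3)^2 + 4^2 + (-4)^2 + 4^2 + (-3)^2 = 66
(a.b)^2 = (-38)^2 = 1444
|a|^2 * |b|^2 = 41 * 66 = 2706
Result = 1444 - 2706 = -1262
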